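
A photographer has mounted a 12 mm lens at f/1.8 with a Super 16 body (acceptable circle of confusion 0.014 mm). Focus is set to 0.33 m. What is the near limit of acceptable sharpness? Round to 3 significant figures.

Hyperfocal distance H = f²/(N·c) + f = 12²/(1.8 × 0.014) + 12 = 144/0.0252 + 12 ≈ 5726.3 mm ≈ 5.726 m.
Near limit Dn = s·(H − f)/(H + s − 2f) = 330 × (5726.3 − 12) / (5726.3 + 330 − 2 × 12) = 330 × 5714.3 / 6032.3 ≈ 312.60 mm.

313 mm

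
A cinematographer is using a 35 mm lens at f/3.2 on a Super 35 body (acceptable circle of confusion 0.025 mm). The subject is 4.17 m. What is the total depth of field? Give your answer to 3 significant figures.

2.43 m

Hyperfocal distance H = f²/(N·c) + f = 35²/(3.2 × 0.025) + 35 = 1225/0.08 + 35 ≈ 15347.5 mm ≈ 15.35 m.
Near limit Dn = s·(H − f)/(H + s − 2f) = 4170 × (15347.5 − 35) / (15347.5 + 4170 − 2 × 35) = 4170 × 15312.5 / 19447.5 ≈ 3283.4 mm.
Far limit Df = s·(H − f)/(H − s) = 4170 × (15347.5 − 35) / (15347.5 − 4170) = 4170 × 15312.5 / 11177.5 ≈ 5712.6 mm.
Depth of field = Df − Dn = 5712.6 − 3283.4 ≈ 2429.2 mm ≈ 2.43 m.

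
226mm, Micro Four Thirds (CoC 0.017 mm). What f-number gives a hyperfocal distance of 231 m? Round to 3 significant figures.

f/13

Rearrange H = f²/(N·c) + f for N: N = f² / ((H − f)·c).
N = 226² / ((231000 − 226) × 0.017) = 51076 / 3923 ≈ 13.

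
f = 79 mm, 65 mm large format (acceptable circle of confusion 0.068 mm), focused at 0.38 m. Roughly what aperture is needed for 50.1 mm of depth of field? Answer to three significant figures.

f/20

Write h = H − f = f²/(N·c). The thin-lens limits are Dn = s·h/(h + (s−f)) and Df = s·h/(h − (s−f)), so DoF = Df − Dn = 2·s·(s−f)·h / (h² − (s−f)²).
That is a quadratic in h: DoF·h² − 2·s·(s−f)·h − DoF·(s−f)² = 0 ⇒ h = (s−f)·(s + √(s² + DoF²)) / DoF = 301 × (380 + √(380² + 50.1²)) / 50.1 = 301 × (380 + 383.288) / 50.1 ≈ 4585.8 mm.
Then N = f²/(c·h) = 79² / (0.068 × 4585.8) = 6241 / 311.84 ≈ 20.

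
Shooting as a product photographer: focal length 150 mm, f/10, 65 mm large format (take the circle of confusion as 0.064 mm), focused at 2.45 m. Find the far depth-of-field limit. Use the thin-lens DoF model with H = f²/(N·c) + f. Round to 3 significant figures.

Hyperfocal distance H = f²/(N·c) + f = 150²/(10 × 0.064) + 150 = 22500/0.64 + 150 ≈ 35306.2 mm ≈ 35.31 m.
Far limit Df = s·(H − f)/(H − s) = 2450 × (35306.2 − 150) / (35306.2 − 2450) = 2450 × 35156.2 / 32856.2 ≈ 2621.5 mm ≈ 2.62 m.

2.62 m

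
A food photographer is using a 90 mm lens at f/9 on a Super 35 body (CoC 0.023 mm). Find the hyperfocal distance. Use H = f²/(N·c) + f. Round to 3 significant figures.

39.2 m

Hyperfocal distance H = f²/(N·c) + f = 90²/(9 × 0.023) + 90 = 8100/0.207 + 90 ≈ 39220.4 mm ≈ 39.2 m.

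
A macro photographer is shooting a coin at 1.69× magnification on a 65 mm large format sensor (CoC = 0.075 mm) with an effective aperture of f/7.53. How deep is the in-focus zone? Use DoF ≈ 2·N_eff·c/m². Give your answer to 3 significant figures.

At magnification m, DoF ≈ 2·N_eff·c/m² = 2 × 7.53 × 0.075 / 1.69² = 1.129 / 2.856 ≈ 0.395 mm.

0.395 mm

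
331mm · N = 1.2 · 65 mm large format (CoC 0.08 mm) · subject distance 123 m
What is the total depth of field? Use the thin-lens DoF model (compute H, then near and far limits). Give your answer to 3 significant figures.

Hyperfocal distance H = f²/(N·c) + f = 331²/(1.2 × 0.08) + 331 = 109561/0.096 + 331 ≈ 1141591.4 mm ≈ 1142 m.
Near limit Dn = s·(H − f)/(H + s − 2f) = 123000 × (1141591.4 − 331) / (1141591.4 + 123000 − 2 × 331) = 123000 × 1141260.4 / 1263929.4 ≈ 111062 mm.
Far limit Df = s·(H − f)/(H − s) = 123000 × (1141591.4 − 331) / (1141591.4 − 123000) = 123000 × 1141260.4 / 1018591.4 ≈ 137813 mm.
Depth of field = Df − Dn = 137813 − 111062 ≈ 26751 mm ≈ 26.8 m.

26.8 m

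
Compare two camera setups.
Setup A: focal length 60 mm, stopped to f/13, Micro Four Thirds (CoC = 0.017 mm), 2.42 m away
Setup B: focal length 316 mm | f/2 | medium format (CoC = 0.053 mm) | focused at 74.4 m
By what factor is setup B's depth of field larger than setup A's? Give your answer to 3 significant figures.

16.4

Setup A: H = 60²/(13×0.017) + 60 ≈ 16349.6 mm; DoF = Df − Dn = 2830.00 − 2113.76 ≈ 716.24 mm.
Setup B: H = 316²/(2×0.053) + 316 ≈ 942353.7 mm; DoF = Df − Dn = 80750 − 68976 ≈ 11774 mm.
Ratio = 11774 / 716.24 ≈ 16.4.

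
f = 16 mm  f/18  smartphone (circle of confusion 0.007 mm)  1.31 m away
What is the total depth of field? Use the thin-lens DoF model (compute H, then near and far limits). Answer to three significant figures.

2.81 m

Hyperfocal distance H = f²/(N·c) + f = 16²/(18 × 0.007) + 16 = 256/0.126 + 16 ≈ 2047.7 mm ≈ 2.048 m.
Near limit Dn = s·(H − f)/(H + s − 2f) = 1310 × (2047.7 − 16) / (2047.7 + 1310 − 2 × 16) = 1310 × 2031.7 / 3325.7 ≈ 800.3 mm.
Far limit Df = s·(H − f)/(H − s) = 1310 × (2047.7 − 16) / (2047.7 − 1310) = 1310 × 2031.7 / 737.7 ≈ 3607.7 mm.
Depth of field = Df − Dn = 3607.7 − 800.3 ≈ 2807.4 mm ≈ 2.81 m.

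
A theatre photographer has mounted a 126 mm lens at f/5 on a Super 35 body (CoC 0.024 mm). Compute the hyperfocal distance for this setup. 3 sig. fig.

132 m

Hyperfocal distance H = f²/(N·c) + f = 126²/(5 × 0.024) + 126 = 15876/0.12 + 126 ≈ 132426.0 mm ≈ 132 m.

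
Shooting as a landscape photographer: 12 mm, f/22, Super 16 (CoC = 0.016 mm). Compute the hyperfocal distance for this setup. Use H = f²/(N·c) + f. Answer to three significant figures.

Hyperfocal distance H = f²/(N·c) + f = 12²/(22 × 0.016) + 12 = 144/0.352 + 12 ≈ 421.1 mm ≈ 0.421 m.

421 mm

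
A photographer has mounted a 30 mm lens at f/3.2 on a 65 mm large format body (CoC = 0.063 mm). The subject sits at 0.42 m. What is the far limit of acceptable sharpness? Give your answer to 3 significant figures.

460 mm

Hyperfocal distance H = f²/(N·c) + f = 30²/(3.2 × 0.063) + 30 = 900/0.2016 + 30 ≈ 4494.3 mm ≈ 4.494 m.
Far limit Df = s·(H − f)/(H − s) = 420 × (4494.3 − 30) / (4494.3 − 420) = 420 × 4464.3 / 4074.3 ≈ 460.20 mm.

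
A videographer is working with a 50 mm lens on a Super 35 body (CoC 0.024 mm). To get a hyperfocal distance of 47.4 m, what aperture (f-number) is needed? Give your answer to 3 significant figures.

Rearrange H = f²/(N·c) + f for N: N = f² / ((H − f)·c).
N = 50² / ((47400 − 50) × 0.024) = 2500 / 1136 ≈ 2.20.

f/2.20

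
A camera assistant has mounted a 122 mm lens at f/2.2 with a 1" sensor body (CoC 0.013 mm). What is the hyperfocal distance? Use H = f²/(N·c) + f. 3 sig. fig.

521 m

Hyperfocal distance H = f²/(N·c) + f = 122²/(2.2 × 0.013) + 122 = 14884/0.0286 + 122 ≈ 520541.6 mm ≈ 521 m.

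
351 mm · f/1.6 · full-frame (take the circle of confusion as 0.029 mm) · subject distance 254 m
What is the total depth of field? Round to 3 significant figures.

Hyperfocal distance H = f²/(N·c) + f = 351²/(1.6 × 0.029) + 351 = 123201/0.0464 + 351 ≈ 2655545.0 mm ≈ 2656 m.
Near limit Dn = s·(H − f)/(H + s − 2f) = 254000 × (2655545.0 − 351) / (2655545.0 + 254000 − 2 × 351) = 254000 × 2655194.0 / 2908843.0 ≈ 231851 mm.
Far limit Df = s·(H − f)/(H − s) = 254000 × (2655545.0 − 351) / (2655545.0 − 254000) = 254000 × 2655194.0 / 2401545.0 ≈ 280827 mm.
Depth of field = Df − Dn = 280827 − 231851 ≈ 48976 mm ≈ 49.0 m.

49.0 m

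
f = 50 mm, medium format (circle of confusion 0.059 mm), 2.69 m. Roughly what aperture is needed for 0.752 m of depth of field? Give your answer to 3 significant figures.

f/2.20

Write h = H − f = f²/(N·c). The thin-lens limits are Dn = s·h/(h + (s−f)) and Df = s·h/(h − (s−f)), so DoF = Df − Dn = 2·s·(s−f)·h / (h² − (s−f)²).
That is a quadratic in h: DoF·h² − 2·s·(s−f)·h − DoF·(s−f)² = 0 ⇒ h = (s−f)·(s + √(s² + DoF²)) / DoF = 2640 × (2690 + √(2690² + 752²)) / 752 = 2640 × (2690 + 2793.14) / 752 ≈ 19249 mm.
Then N = f²/(c·h) = 50² / (0.059 × 19249) = 2500 / 1135.7 ≈ 2.20.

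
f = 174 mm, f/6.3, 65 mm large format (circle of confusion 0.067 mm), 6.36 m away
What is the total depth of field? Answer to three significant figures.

Hyperfocal distance H = f²/(N·c) + f = 174²/(6.3 × 0.067) + 174 = 30276/0.4221 + 174 ≈ 71901.1 mm ≈ 71.90 m.
Near limit Dn = s·(H − f)/(H + s − 2f) = 6360 × (71901.1 − 174) / (71901.1 + 6360 − 2 × 174) = 6360 × 71727.1 / 77913.1 ≈ 5855.0 mm.
Far limit Df = s·(H − f)/(H − s) = 6360 × (71901.1 − 174) / (71901.1 − 6360) = 6360 × 71727.1 / 65541.1 ≈ 6960.3 mm.
Depth of field = Df − Dn = 6960.3 − 5855.0 ≈ 1105.3 mm ≈ 1.11 m.

1.11 m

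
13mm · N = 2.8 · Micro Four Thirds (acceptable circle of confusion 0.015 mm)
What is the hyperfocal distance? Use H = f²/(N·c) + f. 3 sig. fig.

4.04 m

Hyperfocal distance H = f²/(N·c) + f = 13²/(2.8 × 0.015) + 13 = 169/0.042 + 13 ≈ 4036.8 mm ≈ 4.04 m.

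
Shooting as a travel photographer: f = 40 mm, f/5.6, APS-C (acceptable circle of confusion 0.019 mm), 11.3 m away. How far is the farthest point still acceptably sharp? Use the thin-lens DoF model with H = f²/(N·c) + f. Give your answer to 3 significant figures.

45.0 m

Hyperfocal distance H = f²/(N·c) + f = 40²/(5.6 × 0.019) + 40 = 1600/0.1064 + 40 ≈ 15077.6 mm ≈ 15.08 m.
Far limit Df = s·(H − f)/(H − s) = 11300 × (15077.6 − 40) / (15077.6 − 11300) = 11300 × 15037.6 / 3777.6 ≈ 44982 mm ≈ 45.0 m.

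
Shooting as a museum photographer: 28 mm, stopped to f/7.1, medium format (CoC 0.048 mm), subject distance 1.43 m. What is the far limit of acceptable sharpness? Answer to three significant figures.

Hyperfocal distance H = f²/(N·c) + f = 28²/(7.1 × 0.048) + 28 = 784/0.3408 + 28 ≈ 2328.5 mm ≈ 2.328 m.
Far limit Df = s·(H − f)/(H − s) = 1430 × (2328.5 − 28) / (2328.5 − 1430) = 1430 × 2300.5 / 898.5 ≈ 3661.4 mm ≈ 3.66 m.

3.66 m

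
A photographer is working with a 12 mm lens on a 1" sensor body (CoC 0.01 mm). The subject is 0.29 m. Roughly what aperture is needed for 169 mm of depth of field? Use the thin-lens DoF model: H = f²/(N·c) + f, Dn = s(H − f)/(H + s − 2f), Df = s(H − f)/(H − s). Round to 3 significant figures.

Write h = H − f = f²/(N·c). The thin-lens limits are Dn = s·h/(h + (s−f)) and Df = s·h/(h − (s−f)), so DoF = Df − Dn = 2·s·(s−f)·h / (h² − (s−f)²).
That is a quadratic in h: DoF·h² − 2·s·(s−f)·h − DoF·(s−f)² = 0 ⇒ h = (s−f)·(s + √(s² + DoF²)) / DoF = 278 × (290 + √(290² + 169²)) / 169 = 278 × (290 + 335.650) / 169 ≈ 1029.2 mm.
Then N = f²/(c·h) = 12² / (0.01 × 1029.2) = 144 / 10.292 ≈ 14.

f/14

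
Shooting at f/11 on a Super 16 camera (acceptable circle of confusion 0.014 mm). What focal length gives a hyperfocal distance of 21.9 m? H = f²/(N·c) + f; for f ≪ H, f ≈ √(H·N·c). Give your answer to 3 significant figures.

58.0 mm

From H = f²/(N·c) + f, with f ≪ H: f ≈ √(H·N·c) = √(21900 × 11 × 0.014) = √3372.6 ≈ 58.07 mm.
Exact: f² + N·c·f − N·c·H = 0 ⇒ f = (−N·c + √((N·c)² + 4·N·c·H))/2 = (−0.154 + √13490)/2 ≈ 57.997 mm ≈ 58.0 mm.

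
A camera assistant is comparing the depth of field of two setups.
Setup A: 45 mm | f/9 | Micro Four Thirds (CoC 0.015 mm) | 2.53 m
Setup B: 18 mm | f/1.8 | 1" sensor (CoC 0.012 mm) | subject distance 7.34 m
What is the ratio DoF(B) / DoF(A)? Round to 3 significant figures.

10.9

Setup A: H = 45²/(9×0.015) + 45 ≈ 15045.0 mm; DoF = Df − Dn = 3032.36 − 2170.43 ≈ 861.93 mm.
Setup B: H = 18²/(1.8×0.012) + 18 ≈ 15018.0 mm; DoF = Df − Dn = 14339.7 − 4932.4 ≈ 9407.3 mm.
Ratio = 9407.3 / 861.93 ≈ 10.9.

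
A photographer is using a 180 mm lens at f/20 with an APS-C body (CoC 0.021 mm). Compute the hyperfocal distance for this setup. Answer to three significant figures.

Hyperfocal distance H = f²/(N·c) + f = 180²/(20 × 0.021) + 180 = 32400/0.42 + 180 ≈ 77322.9 mm ≈ 77.3 m.

77.3 m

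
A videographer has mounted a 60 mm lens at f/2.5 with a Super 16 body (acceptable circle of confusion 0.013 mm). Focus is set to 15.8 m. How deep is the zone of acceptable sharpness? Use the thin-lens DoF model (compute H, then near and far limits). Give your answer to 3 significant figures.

Hyperfocal distance H = f²/(N·c) + f = 60²/(2.5 × 0.013) + 60 = 3600/0.0325 + 60 ≈ 110829.2 mm ≈ 110.8 m.
Near limit Dn = s·(H − f)/(H + s − 2f) = 15800 × (110829.2 − 60) / (110829.2 + 15800 − 2 × 60) = 15800 × 110769.2 / 126509.2 ≈ 13834.2 mm.
Far limit Df = s·(H − f)/(H − s) = 15800 × (110829.2 − 60) / (110829.2 − 15800) = 15800 × 110769.2 / 95029.2 ≈ 18417.0 mm.
Depth of field = Df − Dn = 18417.0 − 13834.2 ≈ 4582.8 mm ≈ 4.58 m.

4.58 m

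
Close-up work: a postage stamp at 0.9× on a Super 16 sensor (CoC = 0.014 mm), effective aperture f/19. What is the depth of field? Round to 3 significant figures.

At magnification m, DoF ≈ 2·N_eff·c/m² = 2 × 19 × 0.014 / 0.9² = 0.532 / 0.81 ≈ 0.657 mm.

0.657 mm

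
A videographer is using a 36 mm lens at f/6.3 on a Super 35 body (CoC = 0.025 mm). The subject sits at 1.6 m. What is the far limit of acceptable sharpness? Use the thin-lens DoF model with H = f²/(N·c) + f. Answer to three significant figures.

Hyperfocal distance H = f²/(N·c) + f = 36²/(6.3 × 0.025) + 36 = 1296/0.1575 + 36 ≈ 8264.6 mm ≈ 8.265 m.
Far limit Df = s·(H − f)/(H − s) = 1600 × (8264.6 − 36) / (8264.6 − 1600) = 1600 × 8228.6 / 6664.6 ≈ 1975.5 mm ≈ 1.98 m.

1.98 m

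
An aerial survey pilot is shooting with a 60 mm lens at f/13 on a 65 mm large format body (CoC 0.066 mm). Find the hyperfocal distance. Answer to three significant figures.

4.26 m

Hyperfocal distance H = f²/(N·c) + f = 60²/(13 × 0.066) + 60 = 3600/0.858 + 60 ≈ 4255.8 mm ≈ 4.26 m.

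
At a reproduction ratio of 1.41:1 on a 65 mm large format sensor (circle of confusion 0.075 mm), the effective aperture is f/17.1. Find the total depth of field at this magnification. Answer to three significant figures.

At magnification m, DoF ≈ 2·N_eff·c/m² = 2 × 17.1 × 0.075 / 1.41² = 2.565 / 1.988 ≈ 1.29 mm.

1.29 mm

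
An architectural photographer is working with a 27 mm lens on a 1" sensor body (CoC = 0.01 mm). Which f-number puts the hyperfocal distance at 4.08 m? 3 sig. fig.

f/18

Rearrange H = f²/(N·c) + f for N: N = f² / ((H − f)·c).
N = 27² / ((4080 − 27) × 0.01) = 729 / 40.53 ≈ 18.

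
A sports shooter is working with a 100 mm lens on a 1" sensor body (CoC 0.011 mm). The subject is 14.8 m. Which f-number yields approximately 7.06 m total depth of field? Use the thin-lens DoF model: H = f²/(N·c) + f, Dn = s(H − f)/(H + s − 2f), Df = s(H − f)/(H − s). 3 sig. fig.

Write h = H − f = f²/(N·c). The thin-lens limits are Dn = s·h/(h + (s−f)) and Df = s·h/(h − (s−f)), so DoF = Df − Dn = 2·s·(s−f)·h / (h² − (s−f)²).
That is a quadratic in h: DoF·h² − 2·s·(s−f)·h − DoF·(s−f)² = 0 ⇒ h = (s−f)·(s + √(s² + DoF²)) / DoF = 14700 × (14800 + √(14800² + 7060²)) / 7060 = 14700 × (14800 + 16397.7) / 7060 ≈ 64958 mm.
Then N = f²/(c·h) = 100² / (0.011 × 64958) = 10000 / 714.54 ≈ 14.

f/14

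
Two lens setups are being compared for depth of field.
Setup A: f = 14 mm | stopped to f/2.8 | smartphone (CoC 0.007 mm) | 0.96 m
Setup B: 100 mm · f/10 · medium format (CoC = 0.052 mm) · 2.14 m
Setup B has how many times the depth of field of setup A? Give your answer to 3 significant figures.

2.51

Setup A: H = 14²/(2.8×0.007) + 14 ≈ 10014.0 mm; DoF = Df − Dn = 1060.30 − 877.03 ≈ 183.27 mm.
Setup B: H = 100²/(10×0.052) + 100 ≈ 19330.8 mm; DoF = Df − Dn = 2393.95 − 1934.76 ≈ 459.19 mm.
Ratio = 459.19 / 183.27 ≈ 2.51.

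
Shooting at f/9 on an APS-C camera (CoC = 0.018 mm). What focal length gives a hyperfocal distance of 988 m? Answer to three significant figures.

From H = f²/(N·c) + f, with f ≪ H: f ≈ √(H·N·c) = √(988000 × 9 × 0.018) = √160056 ≈ 400.1 mm.
The +f correction barely moves this — solving exactly, f² + N·c·f − N·c·H = 0 ⇒ f = (−N·c + √((N·c)² + 4·N·c·H))/2 = (−0.162 + √640224)/2 ≈ 399.99 mm, so f ≈ 400 mm.

400 mm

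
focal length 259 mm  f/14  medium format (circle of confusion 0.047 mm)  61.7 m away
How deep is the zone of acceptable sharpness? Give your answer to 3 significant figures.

Hyperfocal distance H = f²/(N·c) + f = 259²/(14 × 0.047) + 259 = 67081/0.658 + 259 ≈ 102205.8 mm ≈ 102.2 m.
Near limit Dn = s·(H − f)/(H + s − 2f) = 61700 × (102205.8 − 259) / (102205.8 + 61700 − 2 × 259) = 61700 × 101946.8 / 163387.8 ≈ 38498 mm.
Far limit Df = s·(H − f)/(H − s) = 61700 × (102205.8 − 259) / (102205.8 − 61700) = 61700 × 101946.8 / 40505.8 ≈ 155289 mm.
Depth of field = Df − Dn = 155289 − 38498 ≈ 116791 mm ≈ 117 m.

117 m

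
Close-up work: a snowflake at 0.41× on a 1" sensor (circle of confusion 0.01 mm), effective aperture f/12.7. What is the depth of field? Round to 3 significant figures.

At magnification m, DoF ≈ 2·N_eff·c/m² = 2 × 12.7 × 0.01 / 0.41² = 0.254 / 0.1681 ≈ 1.51 mm.

1.51 mm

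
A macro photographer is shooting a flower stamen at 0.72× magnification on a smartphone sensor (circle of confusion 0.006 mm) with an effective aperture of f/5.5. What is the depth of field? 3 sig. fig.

0.127 mm

At magnification m, DoF ≈ 2·N_eff·c/m² = 2 × 5.5 × 0.006 / 0.72² = 0.066 / 0.5184 ≈ 0.127 mm.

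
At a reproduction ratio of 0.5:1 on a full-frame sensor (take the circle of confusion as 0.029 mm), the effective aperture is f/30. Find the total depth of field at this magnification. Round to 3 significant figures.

At magnification m, DoF ≈ 2·N_eff·c/m² = 2 × 30 × 0.029 / 0.5² = 1.74 / 0.25 ≈ 6.96 mm.

6.96 mm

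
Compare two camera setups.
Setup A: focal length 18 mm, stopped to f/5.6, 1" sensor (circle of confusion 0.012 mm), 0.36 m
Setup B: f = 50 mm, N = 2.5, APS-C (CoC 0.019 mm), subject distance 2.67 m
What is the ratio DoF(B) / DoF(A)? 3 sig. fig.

5.19

Setup A: H = 18²/(5.6×0.012) + 18 ≈ 4839.4 mm; DoF = Df − Dn = 387.486 − 336.155 ≈ 51.331 mm.
Setup B: H = 50²/(2.5×0.019) + 50 ≈ 52681.6 mm; DoF = Df − Dn = 2809.88 − 2543.39 ≈ 266.49 mm.
Ratio = 266.49 / 51.331 ≈ 5.19.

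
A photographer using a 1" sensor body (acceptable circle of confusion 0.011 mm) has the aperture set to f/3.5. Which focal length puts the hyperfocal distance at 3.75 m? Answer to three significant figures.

From H = f²/(N·c) + f, with f ≪ H: f ≈ √(H·N·c) = √(3750 × 3.5 × 0.011) = √144.38 ≈ 12.02 mm.
The +f correction barely moves this — solving exactly, f² + N·c·f − N·c·H = 0 ⇒ f = (−N·c + √((N·c)² + 4·N·c·H))/2 = (−0.0385 + √577.50)/2 ≈ 11.996 mm, so f ≈ 12.0 mm.

12.0 mm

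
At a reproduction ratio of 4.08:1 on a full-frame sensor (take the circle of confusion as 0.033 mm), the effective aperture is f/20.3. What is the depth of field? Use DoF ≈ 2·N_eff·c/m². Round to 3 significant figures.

0.0805 mm

At magnification m, DoF ≈ 2·N_eff·c/m² = 2 × 20.3 × 0.033 / 4.08² = 1.34 / 16.65 ≈ 0.0805 mm.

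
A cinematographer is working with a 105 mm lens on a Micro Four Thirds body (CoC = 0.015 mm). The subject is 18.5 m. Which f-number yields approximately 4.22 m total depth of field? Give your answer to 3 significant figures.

Write h = H − f = f²/(N·c). The thin-lens limits are Dn = s·h/(h + (s−f)) and Df = s·h/(h − (s−f)), so DoF = Df − Dn = 2·s·(s−f)·h / (h² − (s−f)²).
That is a quadratic in h: DoF·h² − 2·s·(s−f)·h − DoF·(s−f)² = 0 ⇒ h = (s−f)·(s + √(s² + DoF²)) / DoF = 18395 × (18500 + √(18500² + 4220²)) / 4220 = 18395 × (18500 + 18975.2) / 4220 ≈ 163355 mm.
Then N = f²/(c·h) = 105² / (0.015 × 163355) = 11025 / 2450.3 ≈ 4.50.

f/4.50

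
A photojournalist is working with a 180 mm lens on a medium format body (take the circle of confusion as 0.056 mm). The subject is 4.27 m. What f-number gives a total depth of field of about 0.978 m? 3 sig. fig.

Write h = H − f = f²/(N·c). The thin-lens limits are Dn = s·h/(h + (s−f)) and Df = s·h/(h − (s−f)), so DoF = Df − Dn = 2·s·(s−f)·h / (h² − (s−f)²).
That is a quadratic in h: DoF·h² − 2·s·(s−f)·h − DoF·(s−f)² = 0 ⇒ h = (s−f)·(s + √(s² + DoF²)) / DoF = 4090 × (4270 + √(4270² + 978²)) / 978 = 4090 × (4270 + 4380.57) / 978 ≈ 36177 mm.
Then N = f²/(c·h) = 180² / (0.056 × 36177) = 32400 / 2025.9 ≈ 16.

f/16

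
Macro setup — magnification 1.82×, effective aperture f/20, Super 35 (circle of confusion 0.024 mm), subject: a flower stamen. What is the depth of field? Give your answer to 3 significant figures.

0.290 mm

At magnification m, DoF ≈ 2·N_eff·c/m² = 2 × 20 × 0.024 / 1.82² = 0.96 / 3.312 ≈ 0.29 mm.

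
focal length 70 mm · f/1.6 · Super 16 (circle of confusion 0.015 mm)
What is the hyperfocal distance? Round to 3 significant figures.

204 m

Hyperfocal distance H = f²/(N·c) + f = 70²/(1.6 × 0.015) + 70 = 4900/0.024 + 70 ≈ 204236.7 mm ≈ 204 m.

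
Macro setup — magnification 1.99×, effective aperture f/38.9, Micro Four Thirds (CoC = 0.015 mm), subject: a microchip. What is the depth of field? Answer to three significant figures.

0.295 mm

At magnification m, DoF ≈ 2·N_eff·c/m² = 2 × 38.9 × 0.015 / 1.99² = 1.167 / 3.96 ≈ 0.295 mm.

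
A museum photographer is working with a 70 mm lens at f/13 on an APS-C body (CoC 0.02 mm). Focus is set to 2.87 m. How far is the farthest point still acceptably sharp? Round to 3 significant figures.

Hyperfocal distance H = f²/(N·c) + f = 70²/(13 × 0.02) + 70 = 4900/0.26 + 70 ≈ 18916.2 mm ≈ 18.92 m.
Far limit Df = s·(H − f)/(H − s) = 2870 × (18916.2 − 70) / (18916.2 − 2870) = 2870 × 18846.2 / 16046.2 ≈ 3370.8 mm ≈ 3.37 m.

3.37 m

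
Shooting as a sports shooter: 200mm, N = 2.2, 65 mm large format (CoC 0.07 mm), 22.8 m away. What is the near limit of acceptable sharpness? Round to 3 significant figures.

21.0 m

Hyperfocal distance H = f²/(N·c) + f = 200²/(2.2 × 0.07) + 200 = 40000/0.154 + 200 ≈ 259940.3 mm ≈ 259.9 m.
Near limit Dn = s·(H − f)/(H + s − 2f) = 22800 × (259940.3 − 200) / (259940.3 + 22800 − 2 × 200) = 22800 × 259740.3 / 282340.3 ≈ 20975 mm ≈ 21.0 m.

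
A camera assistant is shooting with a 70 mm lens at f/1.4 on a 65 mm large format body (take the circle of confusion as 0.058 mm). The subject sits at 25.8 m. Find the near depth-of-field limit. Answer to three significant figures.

Hyperfocal distance H = f²/(N·c) + f = 70²/(1.4 × 0.058) + 70 = 4900/0.0812 + 70 ≈ 60414.8 mm ≈ 60.41 m.
Near limit Dn = s·(H − f)/(H + s − 2f) = 25800 × (60414.8 − 70) / (60414.8 + 25800 − 2 × 70) = 25800 × 60344.8 / 86074.8 ≈ 18088 mm ≈ 18.1 m.

18.1 m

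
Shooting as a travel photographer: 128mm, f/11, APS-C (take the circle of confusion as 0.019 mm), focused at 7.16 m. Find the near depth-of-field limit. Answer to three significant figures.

Hyperfocal distance H = f²/(N·c) + f = 128²/(11 × 0.019) + 128 = 16384/0.209 + 128 ≈ 78520.3 mm ≈ 78.52 m.
Near limit Dn = s·(H − f)/(H + s − 2f) = 7160 × (78520.3 − 128) / (78520.3 + 7160 − 2 × 128) = 7160 × 78392.3 / 85424.3 ≈ 6570.6 mm ≈ 6.57 m.

6.57 m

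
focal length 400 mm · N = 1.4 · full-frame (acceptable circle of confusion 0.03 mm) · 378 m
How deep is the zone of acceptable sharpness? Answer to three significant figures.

Hyperfocal distance H = f²/(N·c) + f = 400²/(1.4 × 0.03) + 400 = 160000/0.042 + 400 ≈ 3809923.8 mm ≈ 3810 m.
Near limit Dn = s·(H − f)/(H + s − 2f) = 378000 × (3809923.8 − 400) / (3809923.8 + 378000 − 2 × 400) = 378000 × 3809523.8 / 4187123.8 ≈ 343911 mm.
Far limit Df = s·(H − f)/(H − s) = 378000 × (3809923.8 − 400) / (3809923.8 − 378000) = 378000 × 3809523.8 / 3431923.8 ≈ 419590 mm.
Depth of field = Df − Dn = 419590 − 343911 ≈ 75679 mm ≈ 75.7 m.

75.7 m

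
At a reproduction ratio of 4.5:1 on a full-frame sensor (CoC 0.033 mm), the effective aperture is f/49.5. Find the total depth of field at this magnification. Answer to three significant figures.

0.161 mm

At magnification m, DoF ≈ 2·N_eff·c/m² = 2 × 49.5 × 0.033 / 4.5² = 3.267 / 20.25 ≈ 0.161 mm.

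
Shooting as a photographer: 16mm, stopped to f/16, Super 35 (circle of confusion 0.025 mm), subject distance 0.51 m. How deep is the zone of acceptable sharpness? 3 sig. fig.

Hyperfocal distance H = f²/(N·c) + f = 16²/(16 × 0.025) + 16 = 256/0.4 + 16 ≈ 656.0 mm ≈ 0.656 m.
Near limit Dn = s·(H − f)/(H + s − 2f) = 510 × (656.0 − 16) / (656.0 + 510 − 2 × 16) = 510 × 640.0 / 1134.0 ≈ 287.8 mm.
Far limit Df = s·(H − f)/(H − s) = 510 × (656.0 − 16) / (656.0 − 510) = 510 × 640.0 / 146.0 ≈ 2235.6 mm.
Depth of field = Df − Dn = 2235.6 − 287.8 ≈ 1947.8 mm ≈ 1.95 m.

1.95 m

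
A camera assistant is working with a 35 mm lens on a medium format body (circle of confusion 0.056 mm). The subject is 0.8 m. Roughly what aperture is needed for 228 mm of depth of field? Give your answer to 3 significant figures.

Write h = H − f = f²/(N·c). The thin-lens limits are Dn = s·h/(h + (s−f)) and Df = s·h/(h − (s−f)), so DoF = Df − Dn = 2·s·(s−f)·h / (h² − (s−f)²).
That is a quadratic in h: DoF·h² − 2·s·(s−f)·h − DoF·(s−f)² = 0 ⇒ h = (s−f)·(s + √(s² + DoF²)) / DoF = 765 × (800 + √(800² + 228²)) / 228 = 765 × (800 + 831.856) / 228 ≈ 5475.3 mm.
Then N = f²/(c·h) = 35² / (0.056 × 5475.3) = 1225 / 306.62 ≈ 4.

f/4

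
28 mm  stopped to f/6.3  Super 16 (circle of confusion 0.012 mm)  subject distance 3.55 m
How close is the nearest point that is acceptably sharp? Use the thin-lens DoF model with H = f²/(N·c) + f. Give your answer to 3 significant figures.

2.65 m

Hyperfocal distance H = f²/(N·c) + f = 28²/(6.3 × 0.012) + 28 = 784/0.0756 + 28 ≈ 10398.4 mm ≈ 10.40 m.
Near limit Dn = s·(H − f)/(H + s − 2f) = 3550 × (10398.4 − 28) / (10398.4 + 3550 − 2 × 28) = 3550 × 10370.4 / 13892.4 ≈ 2650.0 mm ≈ 2.65 m.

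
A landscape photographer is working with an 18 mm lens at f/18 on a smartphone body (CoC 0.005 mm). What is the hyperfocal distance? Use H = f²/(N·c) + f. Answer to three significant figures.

Hyperfocal distance H = f²/(N·c) + f = 18²/(18 × 0.005) + 18 = 324/0.09 + 18 ≈ 3618.0 mm ≈ 3.62 m.

3.62 m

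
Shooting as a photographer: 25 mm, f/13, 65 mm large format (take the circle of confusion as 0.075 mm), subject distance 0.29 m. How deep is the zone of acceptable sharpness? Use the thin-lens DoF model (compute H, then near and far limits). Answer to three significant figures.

289 mm

Hyperfocal distance H = f²/(N·c) + f = 25²/(13 × 0.075) + 25 = 625/0.975 + 25 ≈ 666.0 mm ≈ 0.666 m.
Near limit Dn = s·(H − f)/(H + s − 2f) = 290 × (666.0 − 25) / (666.0 + 290 − 2 × 25) = 290 × 641.0 / 906.0 ≈ 205.18 mm.
Far limit Df = s·(H − f)/(H − s) = 290 × (666.0 − 25) / (666.0 − 290) = 290 × 641.0 / 376.0 ≈ 494.37 mm.
Depth of field = Df − Dn = 494.37 − 205.18 ≈ 289.19 mm.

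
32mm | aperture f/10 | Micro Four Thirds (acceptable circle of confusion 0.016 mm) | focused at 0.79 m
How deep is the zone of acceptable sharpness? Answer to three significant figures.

Hyperfocal distance H = f²/(N·c) + f = 32²/(10 × 0.016) + 32 = 1024/0.16 + 32 ≈ 6432.0 mm ≈ 6.432 m.
Near limit Dn = s·(H − f)/(H + s − 2f) = 790 × (6432.0 − 32) / (6432.0 + 790 − 2 × 32) = 790 × 6400.0 / 7158.0 ≈ 706.34 mm.
Far limit Df = s·(H − f)/(H − s) = 790 × (6432.0 − 32) / (6432.0 − 790) = 790 × 6400.0 / 5642.0 ≈ 896.14 mm.
Depth of field = Df − Dn = 896.14 − 706.34 ≈ 189.80 mm.

190 mm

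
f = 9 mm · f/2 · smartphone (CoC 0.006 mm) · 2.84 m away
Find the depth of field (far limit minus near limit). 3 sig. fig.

2.89 m

Hyperfocal distance H = f²/(N·c) + f = 9²/(2 × 0.006) + 9 = 81/0.012 + 9 ≈ 6759.0 mm ≈ 6.759 m.
Near limit Dn = s·(H − f)/(H + s − 2f) = 2840 × (6759.0 − 9) / (6759.0 + 2840 − 2 × 9) = 2840 × 6750.0 / 9581.0 ≈ 2000.8 mm.
Far limit Df = s·(H − f)/(H − s) = 2840 × (6759.0 − 9) / (6759.0 − 2840) = 2840 × 6750.0 / 3919.0 ≈ 4891.6 mm.
Depth of field = Df − Dn = 4891.6 − 2000.8 ≈ 2890.8 mm ≈ 2.89 m.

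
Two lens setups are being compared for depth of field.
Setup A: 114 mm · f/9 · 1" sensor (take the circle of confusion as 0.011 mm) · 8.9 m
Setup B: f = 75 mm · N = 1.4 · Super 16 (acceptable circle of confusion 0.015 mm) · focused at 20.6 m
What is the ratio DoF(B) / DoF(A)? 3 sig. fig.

2.65

Setup A: H = 114²/(9×0.011) + 114 ≈ 131386.7 mm; DoF = Df − Dn = 9538.4 − 8341.7 ≈ 1196.7 mm.
Setup B: H = 75²/(1.4×0.015) + 75 ≈ 267932.1 mm; DoF = Df − Dn = 22309.5 − 19133.8 ≈ 3175.7 mm.
Ratio = 3175.7 / 1196.7 ≈ 2.65.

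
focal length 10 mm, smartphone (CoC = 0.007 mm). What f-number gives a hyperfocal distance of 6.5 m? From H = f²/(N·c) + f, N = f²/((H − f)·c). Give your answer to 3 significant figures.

Rearrange H = f²/(N·c) + f for N: N = f² / ((H − f)·c).
N = 10² / ((6500 − 10) × 0.007) = 100 / 45.43 ≈ 2.20.

f/2.20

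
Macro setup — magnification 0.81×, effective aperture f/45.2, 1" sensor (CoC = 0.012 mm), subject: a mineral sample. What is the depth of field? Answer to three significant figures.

At magnification m, DoF ≈ 2·N_eff·c/m² = 2 × 45.2 × 0.012 / 0.81² = 1.085 / 0.6561 ≈ 1.65 mm.

1.65 mm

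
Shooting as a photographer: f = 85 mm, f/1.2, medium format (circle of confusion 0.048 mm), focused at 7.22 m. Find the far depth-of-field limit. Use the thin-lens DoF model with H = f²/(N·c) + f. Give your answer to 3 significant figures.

7.66 m

Hyperfocal distance H = f²/(N·c) + f = 85²/(1.2 × 0.048) + 85 = 7225/0.0576 + 85 ≈ 125519.0 mm ≈ 125.5 m.
Far limit Df = s·(H − f)/(H − s) = 7220 × (125519.0 − 85) / (125519.0 − 7220) = 7220 × 125434.0 / 118299.0 ≈ 7655.5 mm ≈ 7.66 m.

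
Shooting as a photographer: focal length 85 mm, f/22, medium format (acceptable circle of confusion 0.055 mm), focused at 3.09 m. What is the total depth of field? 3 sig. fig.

Hyperfocal distance H = f²/(N·c) + f = 85²/(22 × 0.055) + 85 = 7225/1.21 + 85 ≈ 6056.1 mm ≈ 6.056 m.
Near limit Dn = s·(H − f)/(H + s − 2f) = 3090 × (6056.1 − 85) / (6056.1 + 3090 − 2 × 85) = 3090 × 5971.1 / 8976.1 ≈ 2055.5 mm.
Far limit Df = s·(H − f)/(H − s) = 3090 × (6056.1 − 85) / (6056.1 − 3090) = 3090 × 5971.1 / 2966.1 ≈ 6220.6 mm.
Depth of field = Df − Dn = 6220.6 − 2055.5 ≈ 4165.1 mm ≈ 4.17 m.

4.17 m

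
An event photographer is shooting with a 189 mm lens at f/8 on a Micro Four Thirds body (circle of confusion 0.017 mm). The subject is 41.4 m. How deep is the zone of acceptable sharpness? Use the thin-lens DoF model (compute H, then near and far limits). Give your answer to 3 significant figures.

13.3 m

Hyperfocal distance H = f²/(N·c) + f = 189²/(8 × 0.017) + 189 = 35721/0.136 + 189 ≈ 262843.4 mm ≈ 262.8 m.
Near limit Dn = s·(H − f)/(H + s − 2f) = 41400 × (262843.4 − 189) / (262843.4 + 41400 − 2 × 189) = 41400 × 262654.4 / 303865.4 ≈ 35785 mm.
Far limit Df = s·(H − f)/(H − s) = 41400 × (262843.4 − 189) / (262843.4 − 41400) = 41400 × 262654.4 / 221443.4 ≈ 49105 mm.
Depth of field = Df − Dn = 49105 − 35785 ≈ 13320 mm ≈ 13.3 m.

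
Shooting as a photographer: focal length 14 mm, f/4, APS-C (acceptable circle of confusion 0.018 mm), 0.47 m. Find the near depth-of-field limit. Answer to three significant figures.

Hyperfocal distance H = f²/(N·c) + f = 14²/(4 × 0.018) + 14 = 196/0.072 + 14 ≈ 2736.2 mm ≈ 2.736 m.
Near limit Dn = s·(H − f)/(H + s − 2f) = 470 × (2736.2 − 14) / (2736.2 + 470 − 2 × 14) = 470 × 2722.2 / 3178.2 ≈ 402.57 mm.

403 mm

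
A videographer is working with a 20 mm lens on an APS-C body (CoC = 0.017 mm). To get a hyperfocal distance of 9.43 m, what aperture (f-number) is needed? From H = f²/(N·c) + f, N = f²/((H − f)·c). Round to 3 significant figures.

Rearrange H = f²/(N·c) + f for N: N = f² / ((H − f)·c).
N = 20² / ((9430 − 20) × 0.017) = 400 / 160.0 ≈ 2.50.

f/2.50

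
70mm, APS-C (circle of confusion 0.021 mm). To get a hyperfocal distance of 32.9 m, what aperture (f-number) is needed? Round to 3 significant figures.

f/7.11

Rearrange H = f²/(N·c) + f for N: N = f² / ((H − f)·c).
N = 70² / ((32900 − 70) × 0.021) = 4900 / 689.4 ≈ 7.11.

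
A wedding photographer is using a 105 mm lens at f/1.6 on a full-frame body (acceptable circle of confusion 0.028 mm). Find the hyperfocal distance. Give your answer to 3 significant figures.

Hyperfocal distance H = f²/(N·c) + f = 105²/(1.6 × 0.028) + 105 = 11025/0.0448 + 105 ≈ 246198.7 mm ≈ 246 m.

246 m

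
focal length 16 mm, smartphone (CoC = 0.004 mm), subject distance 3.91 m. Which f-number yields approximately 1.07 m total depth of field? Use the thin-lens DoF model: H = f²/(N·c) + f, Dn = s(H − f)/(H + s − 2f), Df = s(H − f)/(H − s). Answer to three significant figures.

f/2.21

Write h = H − f = f²/(N·c). The thin-lens limits are Dn = s·h/(h + (s−f)) and Df = s·h/(h − (s−f)), so DoF = Df − Dn = 2·s·(s−f)·h / (h² − (s−f)²).
That is a quadratic in h: DoF·h² − 2·s·(s−f)·h − DoF·(s−f)² = 0 ⇒ h = (s−f)·(s + √(s² + DoF²)) / DoF = 3894 × (3910 + √(3910² + 1070²)) / 1070 = 3894 × (3910 + 4053.76) / 1070 ≈ 28982 mm.
Then N = f²/(c·h) = 16² / (0.004 × 28982) = 256 / 115.93 ≈ 2.21.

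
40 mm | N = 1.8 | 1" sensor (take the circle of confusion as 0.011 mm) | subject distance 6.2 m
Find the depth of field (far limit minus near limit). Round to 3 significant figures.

Hyperfocal distance H = f²/(N·c) + f = 40²/(1.8 × 0.011) + 40 = 1600/0.0198 + 40 ≈ 80848.1 mm ≈ 80.85 m.
Near limit Dn = s·(H − f)/(H + s − 2f) = 6200 × (80848.1 − 40) / (80848.1 + 6200 − 2 × 40) = 6200 × 80808.1 / 86968.1 ≈ 5760.85 mm.
Far limit Df = s·(H − f)/(H − s) = 6200 × (80848.1 − 40) / (80848.1 − 6200) = 6200 × 80808.1 / 74648.1 ≈ 6711.63 mm.
Depth of field = Df − Dn = 6711.63 − 5760.85 ≈ 950.78 mm ≈ 0.951 m.

0.951 m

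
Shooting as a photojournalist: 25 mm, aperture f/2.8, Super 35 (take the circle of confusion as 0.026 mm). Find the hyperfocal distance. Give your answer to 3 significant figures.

Hyperfocal distance H = f²/(N·c) + f = 25²/(2.8 × 0.026) + 25 = 625/0.0728 + 25 ≈ 8610.2 mm ≈ 8.61 m.

8.61 m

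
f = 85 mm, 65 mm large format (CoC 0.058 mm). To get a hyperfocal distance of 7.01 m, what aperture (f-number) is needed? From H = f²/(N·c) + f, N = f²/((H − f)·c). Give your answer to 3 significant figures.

f/18

Rearrange H = f²/(N·c) + f for N: N = f² / ((H − f)·c).
N = 85² / ((7010 − 85) × 0.058) = 7225 / 401.7 ≈ 18.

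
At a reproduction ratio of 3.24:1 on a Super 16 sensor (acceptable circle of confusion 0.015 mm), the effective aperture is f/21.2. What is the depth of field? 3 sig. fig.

At magnification m, DoF ≈ 2·N_eff·c/m² = 2 × 21.2 × 0.015 / 3.24² = 0.636 / 10.5 ≈ 0.0606 mm.

0.0606 mm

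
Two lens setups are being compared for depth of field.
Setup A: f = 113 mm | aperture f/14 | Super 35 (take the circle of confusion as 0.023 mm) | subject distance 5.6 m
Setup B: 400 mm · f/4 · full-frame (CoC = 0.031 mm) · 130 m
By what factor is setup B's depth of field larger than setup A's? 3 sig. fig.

16.7

Setup A: H = 113²/(14×0.023) + 113 ≈ 39768.3 mm; DoF = Df − Dn = 6499.3 − 4919.3 ≈ 1580.0 mm.
Setup B: H = 400²/(4×0.031) + 400 ≈ 1290722.6 mm; DoF = Df − Dn = 144515 − 118135 ≈ 26380 mm.
Ratio = 26380 / 1580.0 ≈ 16.7.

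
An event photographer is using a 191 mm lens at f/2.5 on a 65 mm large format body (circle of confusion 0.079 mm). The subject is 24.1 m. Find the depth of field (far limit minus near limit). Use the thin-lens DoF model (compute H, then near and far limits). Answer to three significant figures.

Hyperfocal distance H = f²/(N·c) + f = 191²/(2.5 × 0.079) + 191 = 36481/0.1975 + 191 ≈ 184904.9 mm ≈ 184.9 m.
Near limit Dn = s·(H − f)/(H + s − 2f) = 24100 × (184904.9 − 191) / (184904.9 + 24100 − 2 × 191) = 24100 × 184713.9 / 208622.9 ≈ 21338.0 mm.
Far limit Df = s·(H − f)/(H − s) = 24100 × (184904.9 − 191) / (184904.9 − 24100) = 24100 × 184713.9 / 160804.9 ≈ 27683.3 mm.
Depth of field = Df − Dn = 27683.3 − 21338.0 ≈ 6345.3 mm ≈ 6.35 m.

6.35 m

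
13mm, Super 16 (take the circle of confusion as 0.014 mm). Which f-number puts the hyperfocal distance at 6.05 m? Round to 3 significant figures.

Rearrange H = f²/(N·c) + f for N: N = f² / ((H − f)·c).
N = 13² / ((6050 − 13) × 0.014) = 169 / 84.52 ≈ 2.00.

f/2.00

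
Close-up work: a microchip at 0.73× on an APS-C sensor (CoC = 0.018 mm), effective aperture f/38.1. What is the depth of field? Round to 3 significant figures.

At magnification m, DoF ≈ 2·N_eff·c/m² = 2 × 38.1 × 0.018 / 0.73² = 1.372 / 0.5329 ≈ 2.57 mm.

2.57 mm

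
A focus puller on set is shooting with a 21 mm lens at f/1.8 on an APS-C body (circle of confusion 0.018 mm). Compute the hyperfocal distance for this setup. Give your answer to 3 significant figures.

Hyperfocal distance H = f²/(N·c) + f = 21²/(1.8 × 0.018) + 21 = 441/0.0324 + 21 ≈ 13632.1 mm ≈ 13.6 m.

13.6 m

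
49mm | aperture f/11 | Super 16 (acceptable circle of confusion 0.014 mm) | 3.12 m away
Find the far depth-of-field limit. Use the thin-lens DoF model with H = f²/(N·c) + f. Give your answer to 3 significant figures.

Hyperfocal distance H = f²/(N·c) + f = 49²/(11 × 0.014) + 49 = 2401/0.154 + 49 ≈ 15639.9 mm ≈ 15.64 m.
Far limit Df = s·(H − f)/(H − s) = 3120 × (15639.9 − 49) / (15639.9 − 3120) = 3120 × 15590.9 / 12519.9 ≈ 3885.3 mm ≈ 3.89 m.

3.89 m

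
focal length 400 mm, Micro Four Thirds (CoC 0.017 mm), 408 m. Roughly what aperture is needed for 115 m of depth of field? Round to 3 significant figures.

f/3.19

Write h = H − f = f²/(N·c). The thin-lens limits are Dn = s·h/(h + (s−f)) and Df = s·h/(h − (s−f)), so DoF = Df − Dn = 2·s·(s−f)·h / (h² − (s−f)²).
That is a quadratic in h: DoF·h² − 2·s·(s−f)·h − DoF·(s−f)² = 0 ⇒ h = (s−f)·(s + √(s² + DoF²)) / DoF = 407600 × (408000 + √(408000² + 115000²)) / 115000 = 407600 × (408000 + 423897) / 115000 ≈ 2948534 mm.
Then N = f²/(c·h) = 400² / (0.017 × 2948534) = 160000 / 50125 ≈ 3.19.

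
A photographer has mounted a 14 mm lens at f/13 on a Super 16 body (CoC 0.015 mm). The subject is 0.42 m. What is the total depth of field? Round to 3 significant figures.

405 mm

Hyperfocal distance H = f²/(N·c) + f = 14²/(13 × 0.015) + 14 = 196/0.195 + 14 ≈ 1019.1 mm ≈ 1.019 m.
Near limit Dn = s·(H − f)/(H + s − 2f) = 420 × (1019.1 − 14) / (1019.1 + 420 − 2 × 14) = 420 × 1005.1 / 1411.1 ≈ 299.16 mm.
Far limit Df = s·(H − f)/(H − s) = 420 × (1019.1 − 14) / (1019.1 − 420) = 420 × 1005.1 / 599.1 ≈ 704.61 mm.
Depth of field = Df − Dn = 704.61 − 299.16 ≈ 405.45 mm.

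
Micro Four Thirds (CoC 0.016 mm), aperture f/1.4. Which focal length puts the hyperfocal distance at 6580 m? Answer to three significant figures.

384 mm

From H = f²/(N·c) + f, with f ≪ H: f ≈ √(H·N·c) = √(6580000 × 1.4 × 0.016) = √147392 ≈ 383.9 mm.
The +f correction barely moves this — solving exactly, f² + N·c·f − N·c·H = 0 ⇒ f = (−N·c + √((N·c)² + 4·N·c·H))/2 = (−0.0224 + √589568)/2 ≈ 383.91 mm, so f ≈ 384 mm.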